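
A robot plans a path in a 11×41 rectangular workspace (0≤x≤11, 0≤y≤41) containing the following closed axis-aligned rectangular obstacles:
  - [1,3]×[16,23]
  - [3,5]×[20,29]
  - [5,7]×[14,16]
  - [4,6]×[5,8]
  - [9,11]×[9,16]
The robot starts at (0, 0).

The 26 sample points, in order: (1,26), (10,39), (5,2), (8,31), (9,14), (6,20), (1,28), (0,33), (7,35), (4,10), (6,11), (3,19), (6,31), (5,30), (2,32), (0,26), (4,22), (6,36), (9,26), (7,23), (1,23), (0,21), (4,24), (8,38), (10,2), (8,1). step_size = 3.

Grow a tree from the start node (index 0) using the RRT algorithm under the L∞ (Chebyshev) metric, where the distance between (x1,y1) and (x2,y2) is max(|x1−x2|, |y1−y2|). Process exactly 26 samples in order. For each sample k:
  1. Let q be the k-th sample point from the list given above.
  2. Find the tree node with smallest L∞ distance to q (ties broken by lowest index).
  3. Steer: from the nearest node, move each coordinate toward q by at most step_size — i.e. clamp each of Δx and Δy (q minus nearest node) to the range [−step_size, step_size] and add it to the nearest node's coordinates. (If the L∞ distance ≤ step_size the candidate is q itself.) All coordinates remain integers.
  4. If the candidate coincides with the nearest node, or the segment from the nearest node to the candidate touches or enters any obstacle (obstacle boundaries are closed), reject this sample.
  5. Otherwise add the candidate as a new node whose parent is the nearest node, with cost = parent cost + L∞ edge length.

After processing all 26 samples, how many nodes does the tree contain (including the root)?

1. q=(1,26) nearest=0 d=26 new=(1,3) → add node 1 parent=0 cost=3
2. q=(10,39) nearest=1 d=36 new=(4,6) → blocked by [4,6]×[5,8], reject
3. q=(5,2) nearest=1 d=4 new=(4,2) → add node 2 parent=1 cost=6
4. q=(8,31) nearest=1 d=28 new=(4,6) → blocked by [4,6]×[5,8], reject
5. q=(9,14) nearest=1 d=11 new=(4,6) → blocked by [4,6]×[5,8], reject
6. q=(6,20) nearest=1 d=17 new=(4,6) → blocked by [4,6]×[5,8], reject
7. q=(1,28) nearest=1 d=25 new=(1,6) → add node 3 parent=1 cost=6
8. q=(0,33) nearest=3 d=27 new=(0,9) → add node 4 parent=3 cost=9
9. q=(7,35) nearest=4 d=26 new=(3,12) → add node 5 parent=4 cost=12
10. q=(4,10) nearest=5 d=2 new=(4,10) → add node 6 parent=5 cost=14
11. q=(6,11) nearest=6 d=2 new=(6,11) → add node 7 parent=6 cost=16
12. q=(3,19) nearest=5 d=7 new=(3,15) → add node 8 parent=5 cost=15
13. q=(6,31) nearest=8 d=16 new=(6,18) → add node 9 parent=8 cost=18
14. q=(5,30) nearest=9 d=12 new=(5,21) → blocked by [3,5]×[20,29], reject
15. q=(2,32) nearest=9 d=14 new=(3,21) → blocked by [1,3]×[16,23], reject
16. q=(0,26) nearest=9 d=8 new=(3,21) → blocked by [1,3]×[16,23], reject
17. q=(4,22) nearest=9 d=4 new=(4,21) → blocked by [3,5]×[20,29], reject
18. q=(6,36) nearest=9 d=18 new=(6,21) → add node 10 parent=9 cost=21
19. q=(9,26) nearest=10 d=5 new=(9,24) → add node 11 parent=10 cost=24
20. q=(7,23) nearest=10 d=2 new=(7,23) → add node 12 parent=10 cost=23
21. q=(1,23) nearest=9 d=5 new=(3,21) → blocked by [1,3]×[16,23], reject
22. q=(0,21) nearest=8 d=6 new=(0,18) → blocked by [1,3]×[16,23], reject
23. q=(4,24) nearest=10 d=3 new=(4,24) → blocked by [3,5]×[20,29], reject
24. q=(8,38) nearest=11 d=14 new=(8,27) → add node 13 parent=11 cost=27
25. q=(10,2) nearest=2 d=6 new=(7,2) → add node 14 parent=2 cost=9
26. q=(8,1) nearest=14 d=1 new=(8,1) → add node 15 parent=14 cost=10

Node count: 16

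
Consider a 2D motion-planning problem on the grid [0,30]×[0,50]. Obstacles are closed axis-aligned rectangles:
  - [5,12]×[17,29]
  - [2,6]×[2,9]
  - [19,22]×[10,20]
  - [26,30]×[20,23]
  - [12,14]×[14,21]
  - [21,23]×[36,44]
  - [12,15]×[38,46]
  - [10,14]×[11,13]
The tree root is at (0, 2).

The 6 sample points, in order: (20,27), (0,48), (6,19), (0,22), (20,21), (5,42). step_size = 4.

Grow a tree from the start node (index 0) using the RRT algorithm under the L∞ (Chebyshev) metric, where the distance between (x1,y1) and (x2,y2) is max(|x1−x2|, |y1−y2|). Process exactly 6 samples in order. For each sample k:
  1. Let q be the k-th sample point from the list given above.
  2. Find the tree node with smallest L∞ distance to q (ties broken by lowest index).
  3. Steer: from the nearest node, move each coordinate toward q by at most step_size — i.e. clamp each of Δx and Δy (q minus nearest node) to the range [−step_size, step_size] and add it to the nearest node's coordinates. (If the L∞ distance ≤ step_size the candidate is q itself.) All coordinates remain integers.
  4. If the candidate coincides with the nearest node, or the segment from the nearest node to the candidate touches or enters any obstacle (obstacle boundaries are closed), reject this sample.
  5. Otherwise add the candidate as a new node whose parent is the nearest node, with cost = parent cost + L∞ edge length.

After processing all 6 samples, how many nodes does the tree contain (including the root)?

Node count: 4

1. q=(20,27) nearest=0 d=25 new=(4,6) → blocked by [2,6]×[2,9], reject
2. q=(0,48) nearest=0 d=46 new=(0,6) → add node 1 parent=0 cost=4
3. q=(6,19) nearest=1 d=13 new=(4,10) → blocked by [2,6]×[2,9], reject
4. q=(0,22) nearest=1 d=16 new=(0,10) → add node 2 parent=1 cost=8
5. q=(20,21) nearest=0 d=20 new=(4,6) → blocked by [2,6]×[2,9], reject
6. q=(5,42) nearest=2 d=32 new=(4,14) → add node 3 parent=2 cost=12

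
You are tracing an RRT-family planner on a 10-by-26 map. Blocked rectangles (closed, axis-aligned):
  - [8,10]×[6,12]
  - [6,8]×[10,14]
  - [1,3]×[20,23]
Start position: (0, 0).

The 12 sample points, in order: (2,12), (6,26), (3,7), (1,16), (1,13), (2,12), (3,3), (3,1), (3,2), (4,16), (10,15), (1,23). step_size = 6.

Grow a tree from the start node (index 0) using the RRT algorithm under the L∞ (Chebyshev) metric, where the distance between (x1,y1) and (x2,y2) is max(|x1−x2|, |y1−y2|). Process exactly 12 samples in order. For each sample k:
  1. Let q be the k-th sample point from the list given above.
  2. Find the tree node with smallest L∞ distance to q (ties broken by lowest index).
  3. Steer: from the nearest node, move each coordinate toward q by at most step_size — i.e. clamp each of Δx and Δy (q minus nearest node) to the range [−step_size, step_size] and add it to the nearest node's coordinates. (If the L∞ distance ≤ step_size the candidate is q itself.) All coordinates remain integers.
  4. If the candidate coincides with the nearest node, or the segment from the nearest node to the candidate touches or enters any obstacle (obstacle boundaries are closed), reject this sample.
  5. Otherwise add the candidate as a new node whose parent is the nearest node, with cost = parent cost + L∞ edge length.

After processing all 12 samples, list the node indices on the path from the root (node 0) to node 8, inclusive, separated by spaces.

Path: 0 1 2 3 8

1. q=(2,12) nearest=0 d=12 new=(2,6) → add node 1 parent=0 cost=6
2. q=(6,26) nearest=1 d=20 new=(6,12) → blocked by [6,8]×[10,14], reject
3. q=(3,7) nearest=1 d=1 new=(3,7) → add node 2 parent=1 cost=7
4. q=(1,16) nearest=2 d=9 new=(1,13) → add node 3 parent=2 cost=13
5. q=(1,13) nearest=3 d=0 → coincident, reject
6. q=(2,12) nearest=3 d=1 new=(2,12) → add node 4 parent=3 cost=14
7. q=(3,3) nearest=0 d=3 new=(3,3) → add node 5 parent=0 cost=3
8. q=(3,1) nearest=5 d=2 new=(3,1) → add node 6 parent=5 cost=5
9. q=(3,2) nearest=5 d=1 new=(3,2) → add node 7 parent=5 cost=4
10. q=(4,16) nearest=3 d=3 new=(4,16) → add node 8 parent=3 cost=16
11. q=(10,15) nearest=8 d=6 new=(10,15) → add node 9 parent=8 cost=22
12. q=(1,23) nearest=8 d=7 new=(1,22) → blocked by [1,3]×[20,23], reject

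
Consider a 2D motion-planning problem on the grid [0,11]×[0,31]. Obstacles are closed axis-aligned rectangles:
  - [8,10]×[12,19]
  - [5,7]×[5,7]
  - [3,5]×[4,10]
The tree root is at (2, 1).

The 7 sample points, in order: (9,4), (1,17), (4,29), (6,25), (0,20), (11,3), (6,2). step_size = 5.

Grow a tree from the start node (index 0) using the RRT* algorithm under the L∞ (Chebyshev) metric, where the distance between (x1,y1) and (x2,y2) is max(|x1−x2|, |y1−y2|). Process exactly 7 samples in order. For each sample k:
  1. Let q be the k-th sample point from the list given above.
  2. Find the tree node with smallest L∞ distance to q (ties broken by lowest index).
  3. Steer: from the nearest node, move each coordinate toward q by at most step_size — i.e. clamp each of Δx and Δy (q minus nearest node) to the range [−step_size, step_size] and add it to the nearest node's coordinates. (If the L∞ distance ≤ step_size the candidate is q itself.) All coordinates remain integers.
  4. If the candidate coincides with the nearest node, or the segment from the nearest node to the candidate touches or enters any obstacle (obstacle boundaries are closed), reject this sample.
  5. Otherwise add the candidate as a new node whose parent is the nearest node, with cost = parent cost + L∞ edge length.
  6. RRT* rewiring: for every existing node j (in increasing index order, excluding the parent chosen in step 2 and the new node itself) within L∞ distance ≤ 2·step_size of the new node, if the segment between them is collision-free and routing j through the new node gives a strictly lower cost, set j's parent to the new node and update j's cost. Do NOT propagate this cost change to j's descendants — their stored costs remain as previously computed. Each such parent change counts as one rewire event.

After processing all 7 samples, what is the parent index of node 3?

Parent of node 3: 1

1. q=(9,4) nearest=0 d=7 new=(7,4) → add node 1 parent=0 cost=5
2. q=(1,17) nearest=1 d=13 new=(2,9) → blocked by [5,7]×[5,7], reject
3. q=(4,29) nearest=1 d=25 new=(4,9) → blocked by [5,7]×[5,7], reject
4. q=(6,25) nearest=1 d=21 new=(6,9) → blocked by [5,7]×[5,7], reject
5. q=(0,20) nearest=1 d=16 new=(2,9) → blocked by [5,7]×[5,7], reject
6. q=(11,3) nearest=1 d=4 new=(11,3) → add node 2 parent=1 cost=9
7. q=(6,2) nearest=1 d=2 new=(6,2) → add node 3 parent=1 cost=7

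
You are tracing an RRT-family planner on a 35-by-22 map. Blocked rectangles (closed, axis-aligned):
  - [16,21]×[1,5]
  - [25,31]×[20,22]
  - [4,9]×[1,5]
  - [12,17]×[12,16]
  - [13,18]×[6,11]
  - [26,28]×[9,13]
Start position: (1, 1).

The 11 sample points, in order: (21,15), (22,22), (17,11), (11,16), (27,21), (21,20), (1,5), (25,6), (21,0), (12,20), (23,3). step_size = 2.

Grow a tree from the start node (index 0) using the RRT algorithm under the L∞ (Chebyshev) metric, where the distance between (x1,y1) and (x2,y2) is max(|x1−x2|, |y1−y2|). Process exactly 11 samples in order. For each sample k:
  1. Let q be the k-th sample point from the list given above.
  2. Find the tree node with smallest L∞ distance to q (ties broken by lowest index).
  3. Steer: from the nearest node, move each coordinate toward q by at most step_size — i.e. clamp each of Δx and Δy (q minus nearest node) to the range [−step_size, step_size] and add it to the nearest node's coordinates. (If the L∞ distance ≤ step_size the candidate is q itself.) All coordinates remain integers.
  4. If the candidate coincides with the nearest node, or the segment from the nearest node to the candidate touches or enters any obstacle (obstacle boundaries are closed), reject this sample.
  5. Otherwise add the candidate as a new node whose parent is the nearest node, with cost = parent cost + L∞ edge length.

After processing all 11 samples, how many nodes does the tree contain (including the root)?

1. q=(21,15) nearest=0 d=20 new=(3,3) → add node 1 parent=0 cost=2
2. q=(22,22) nearest=1 d=19 new=(5,5) → blocked by [4,9]×[1,5], reject
3. q=(17,11) nearest=1 d=14 new=(5,5) → blocked by [4,9]×[1,5], reject
4. q=(11,16) nearest=1 d=13 new=(5,5) → blocked by [4,9]×[1,5], reject
5. q=(27,21) nearest=1 d=24 new=(5,5) → blocked by [4,9]×[1,5], reject
6. q=(21,20) nearest=1 d=18 new=(5,5) → blocked by [4,9]×[1,5], reject
7. q=(1,5) nearest=1 d=2 new=(1,5) → add node 2 parent=1 cost=4
8. q=(25,6) nearest=1 d=22 new=(5,5) → blocked by [4,9]×[1,5], reject
9. q=(21,0) nearest=1 d=18 new=(5,1) → blocked by [4,9]×[1,5], reject
10. q=(12,20) nearest=2 d=15 new=(3,7) → add node 3 parent=2 cost=6
11. q=(23,3) nearest=1 d=20 new=(5,3) → blocked by [4,9]×[1,5], reject

Node count: 4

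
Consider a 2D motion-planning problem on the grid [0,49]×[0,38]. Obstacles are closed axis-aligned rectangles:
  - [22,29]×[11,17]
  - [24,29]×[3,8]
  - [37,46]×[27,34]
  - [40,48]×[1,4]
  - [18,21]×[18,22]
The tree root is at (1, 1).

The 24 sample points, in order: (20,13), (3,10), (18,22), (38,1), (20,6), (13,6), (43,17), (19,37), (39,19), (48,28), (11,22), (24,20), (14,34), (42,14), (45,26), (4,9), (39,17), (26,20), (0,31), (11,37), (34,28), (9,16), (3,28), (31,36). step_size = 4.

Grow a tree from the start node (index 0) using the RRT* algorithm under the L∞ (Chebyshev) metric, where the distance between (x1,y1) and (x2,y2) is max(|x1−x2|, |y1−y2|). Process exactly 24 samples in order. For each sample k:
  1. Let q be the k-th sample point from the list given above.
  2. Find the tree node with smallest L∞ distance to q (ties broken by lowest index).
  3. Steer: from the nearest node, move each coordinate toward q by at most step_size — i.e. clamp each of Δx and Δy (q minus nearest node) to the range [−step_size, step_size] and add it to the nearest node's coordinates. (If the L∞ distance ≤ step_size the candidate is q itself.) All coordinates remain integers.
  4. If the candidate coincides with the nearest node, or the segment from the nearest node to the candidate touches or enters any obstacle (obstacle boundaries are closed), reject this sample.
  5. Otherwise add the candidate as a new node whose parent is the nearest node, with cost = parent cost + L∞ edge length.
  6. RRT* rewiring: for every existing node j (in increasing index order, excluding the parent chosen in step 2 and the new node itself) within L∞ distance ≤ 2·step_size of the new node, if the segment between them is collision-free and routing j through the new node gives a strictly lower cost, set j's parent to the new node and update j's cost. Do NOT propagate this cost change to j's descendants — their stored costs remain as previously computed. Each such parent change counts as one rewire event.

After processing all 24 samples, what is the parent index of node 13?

Parent of node 13: 10

1. q=(20,13) nearest=0 d=19 new=(5,5) → add node 1 parent=0 cost=4
2. q=(3,10) nearest=1 d=5 new=(3,9) → add node 2 parent=1 cost=8
3. q=(18,22) nearest=2 d=15 new=(7,13) → add node 3 parent=2 cost=12
4. q=(38,1) nearest=3 d=31 new=(11,9) → add node 4 parent=3 cost=16
5. q=(20,6) nearest=4 d=9 new=(15,6) → add node 5 parent=4 cost=20
6. q=(13,6) nearest=5 d=2 new=(13,6) → add node 6 parent=5 cost=22
7. q=(43,17) nearest=5 d=28 new=(19,10) → add node 7 parent=5 cost=24
8. q=(19,37) nearest=3 d=24 new=(11,17) → add node 8 parent=3 cost=16
9. q=(39,19) nearest=7 d=20 new=(23,14) → blocked by [22,29]×[11,17], reject
10. q=(48,28) nearest=7 d=29 new=(23,14) → blocked by [22,29]×[11,17], reject
11. q=(11,22) nearest=8 d=5 new=(11,21) → add node 9 parent=8 cost=20
12. q=(24,20) nearest=7 d=10 new=(23,14) → blocked by [22,29]×[11,17], reject
13. q=(14,34) nearest=9 d=13 new=(14,25) → add node 10 parent=9 cost=24
14. q=(42,14) nearest=7 d=23 new=(23,14) → blocked by [22,29]×[11,17], reject
15. q=(45,26) nearest=7 d=26 new=(23,14) → blocked by [22,29]×[11,17], reject
16. q=(4,9) nearest=2 d=1 new=(4,9) → add node 11 parent=2 cost=9
17. q=(39,17) nearest=7 d=20 new=(23,14) → blocked by [22,29]×[11,17], reject
18. q=(26,20) nearest=7 d=10 new=(23,14) → blocked by [22,29]×[11,17], reject
19. q=(0,31) nearest=9 d=11 new=(7,25) → add node 12 parent=9 cost=24
20. q=(11,37) nearest=10 d=12 new=(11,29) → add node 13 parent=10 cost=28
21. q=(34,28) nearest=7 d=18 new=(23,14) → blocked by [22,29]×[11,17], reject
22. q=(9,16) nearest=8 d=2 new=(9,16) → add node 14 parent=8 cost=18
23. q=(3,28) nearest=12 d=4 new=(3,28) → add node 15 parent=12 cost=28
24. q=(31,36) nearest=10 d=17 new=(18,29) → add node 16 parent=10 cost=28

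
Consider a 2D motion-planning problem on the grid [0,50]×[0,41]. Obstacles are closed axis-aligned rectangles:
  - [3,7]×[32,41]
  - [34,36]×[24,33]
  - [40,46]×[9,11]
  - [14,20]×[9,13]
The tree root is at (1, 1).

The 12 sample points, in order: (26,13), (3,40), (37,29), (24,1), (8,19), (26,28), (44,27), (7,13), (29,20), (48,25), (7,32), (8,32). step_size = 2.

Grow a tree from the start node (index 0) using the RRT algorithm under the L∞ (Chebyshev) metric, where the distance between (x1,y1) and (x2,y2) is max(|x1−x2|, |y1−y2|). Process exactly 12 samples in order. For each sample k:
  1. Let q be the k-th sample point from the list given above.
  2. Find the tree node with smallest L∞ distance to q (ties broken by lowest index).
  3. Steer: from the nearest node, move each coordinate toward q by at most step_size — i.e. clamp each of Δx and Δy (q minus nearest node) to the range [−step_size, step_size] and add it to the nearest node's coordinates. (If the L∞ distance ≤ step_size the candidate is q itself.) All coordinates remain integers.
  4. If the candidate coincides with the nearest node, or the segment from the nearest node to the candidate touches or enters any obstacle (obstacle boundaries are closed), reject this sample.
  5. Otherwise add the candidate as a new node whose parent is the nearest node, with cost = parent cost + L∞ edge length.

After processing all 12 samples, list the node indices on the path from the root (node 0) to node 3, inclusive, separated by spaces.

1. q=(26,13) nearest=0 d=25 new=(3,3) → add node 1 parent=0 cost=2
2. q=(3,40) nearest=1 d=37 new=(3,5) → add node 2 parent=1 cost=4
3. q=(37,29) nearest=1 d=34 new=(5,5) → add node 3 parent=1 cost=4
4. q=(24,1) nearest=3 d=19 new=(7,3) → add node 4 parent=3 cost=6
5. q=(8,19) nearest=2 d=14 new=(5,7) → add node 5 parent=2 cost=6
6. q=(26,28) nearest=5 d=21 new=(7,9) → add node 6 parent=5 cost=8
7. q=(44,27) nearest=4 d=37 new=(9,5) → add node 7 parent=4 cost=8
8. q=(7,13) nearest=6 d=4 new=(7,11) → add node 8 parent=6 cost=10
9. q=(29,20) nearest=7 d=20 new=(11,7) → add node 9 parent=7 cost=10
10. q=(48,25) nearest=9 d=37 new=(13,9) → add node 10 parent=9 cost=12
11. q=(7,32) nearest=8 d=21 new=(7,13) → add node 11 parent=8 cost=12
12. q=(8,32) nearest=11 d=19 new=(8,15) → add node 12 parent=11 cost=14

Path: 0 1 3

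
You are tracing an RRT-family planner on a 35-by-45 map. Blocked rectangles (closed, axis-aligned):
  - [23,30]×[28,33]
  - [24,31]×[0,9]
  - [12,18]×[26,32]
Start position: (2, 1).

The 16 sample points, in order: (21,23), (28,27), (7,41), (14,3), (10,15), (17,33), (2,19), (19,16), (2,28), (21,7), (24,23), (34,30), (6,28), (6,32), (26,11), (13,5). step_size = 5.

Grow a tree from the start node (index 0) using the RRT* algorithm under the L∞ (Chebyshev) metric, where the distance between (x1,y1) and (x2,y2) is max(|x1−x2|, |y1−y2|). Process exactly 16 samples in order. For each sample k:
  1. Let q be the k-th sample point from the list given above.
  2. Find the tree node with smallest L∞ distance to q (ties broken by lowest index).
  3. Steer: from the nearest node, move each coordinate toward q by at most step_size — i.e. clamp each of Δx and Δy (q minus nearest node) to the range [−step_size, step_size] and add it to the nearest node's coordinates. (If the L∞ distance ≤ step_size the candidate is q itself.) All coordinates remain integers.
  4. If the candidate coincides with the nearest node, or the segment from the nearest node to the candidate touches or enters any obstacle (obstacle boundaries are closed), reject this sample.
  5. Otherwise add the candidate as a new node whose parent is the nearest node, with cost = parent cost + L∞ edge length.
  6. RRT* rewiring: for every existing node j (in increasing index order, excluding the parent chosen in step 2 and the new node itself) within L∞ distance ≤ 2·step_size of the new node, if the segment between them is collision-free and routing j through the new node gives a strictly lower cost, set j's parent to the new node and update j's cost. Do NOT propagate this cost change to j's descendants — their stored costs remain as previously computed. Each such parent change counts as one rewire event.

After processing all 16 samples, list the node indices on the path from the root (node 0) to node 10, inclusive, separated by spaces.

Path: 0 1 2 10

1. q=(21,23) nearest=0 d=22 new=(7,6) → add node 1 parent=0 cost=5
2. q=(28,27) nearest=1 d=21 new=(12,11) → add node 2 parent=1 cost=10
3. q=(7,41) nearest=2 d=30 new=(7,16) → add node 3 parent=2 cost=15
4. q=(14,3) nearest=1 d=7 new=(12,3) → add node 4 parent=1 cost=10
5. q=(10,15) nearest=3 d=3 new=(10,15) → add node 5 parent=3 cost=18
6. q=(17,33) nearest=3 d=17 new=(12,21) → add node 6 parent=3 cost=20
7. q=(2,19) nearest=3 d=5 new=(2,19) → add node 7 parent=3 cost=20
8. q=(19,16) nearest=2 d=7 new=(17,16) → add node 8 parent=2 cost=15
9. q=(2,28) nearest=7 d=9 new=(2,24) → add node 9 parent=7 cost=25
10. q=(21,7) nearest=2 d=9 new=(17,7) → add node 10 parent=2 cost=15
11. q=(24,23) nearest=8 d=7 new=(22,21) → add node 11 parent=8 cost=20
12. q=(34,30) nearest=11 d=12 new=(27,26) → add node 12 parent=11 cost=25
13. q=(6,28) nearest=9 d=4 new=(6,28) → add node 13 parent=9 cost=29
14. q=(6,32) nearest=13 d=4 new=(6,32) → add node 14 parent=13 cost=33
15. q=(26,11) nearest=8 d=9 new=(22,11) → add node 15 parent=8 cost=20
16. q=(13,5) nearest=4 d=2 new=(13,5) → add node 16 parent=4 cost=12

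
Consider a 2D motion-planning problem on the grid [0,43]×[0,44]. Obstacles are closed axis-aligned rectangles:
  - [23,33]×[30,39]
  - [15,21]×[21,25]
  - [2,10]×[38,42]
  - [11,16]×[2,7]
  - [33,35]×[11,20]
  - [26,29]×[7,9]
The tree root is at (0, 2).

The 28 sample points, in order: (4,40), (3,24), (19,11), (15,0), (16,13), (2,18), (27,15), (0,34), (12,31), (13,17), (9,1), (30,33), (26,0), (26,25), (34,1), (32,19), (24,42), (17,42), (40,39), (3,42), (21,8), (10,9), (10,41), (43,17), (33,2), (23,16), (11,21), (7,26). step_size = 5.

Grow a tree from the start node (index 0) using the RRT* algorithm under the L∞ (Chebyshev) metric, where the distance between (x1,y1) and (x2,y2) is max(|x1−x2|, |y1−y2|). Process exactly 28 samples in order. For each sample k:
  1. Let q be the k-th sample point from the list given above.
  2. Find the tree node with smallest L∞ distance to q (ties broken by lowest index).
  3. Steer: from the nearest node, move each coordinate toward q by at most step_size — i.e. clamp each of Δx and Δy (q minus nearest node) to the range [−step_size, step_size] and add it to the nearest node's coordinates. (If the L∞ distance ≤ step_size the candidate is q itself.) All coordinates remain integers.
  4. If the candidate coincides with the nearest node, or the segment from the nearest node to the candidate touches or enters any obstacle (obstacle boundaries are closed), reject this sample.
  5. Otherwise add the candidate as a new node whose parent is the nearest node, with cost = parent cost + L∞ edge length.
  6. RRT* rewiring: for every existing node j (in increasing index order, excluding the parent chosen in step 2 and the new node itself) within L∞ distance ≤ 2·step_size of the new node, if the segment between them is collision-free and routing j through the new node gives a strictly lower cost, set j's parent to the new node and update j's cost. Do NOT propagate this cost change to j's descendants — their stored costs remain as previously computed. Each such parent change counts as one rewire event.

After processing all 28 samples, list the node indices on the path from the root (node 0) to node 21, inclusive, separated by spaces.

Path: 0 1 3 21

1. q=(4,40) nearest=0 d=38 new=(4,7) → add node 1 parent=0 cost=5
2. q=(3,24) nearest=1 d=17 new=(3,12) → add node 2 parent=1 cost=10
3. q=(19,11) nearest=1 d=15 new=(9,11) → add node 3 parent=1 cost=10
4. q=(15,0) nearest=1 d=11 new=(9,2) → add node 4 parent=1 cost=10
5. q=(16,13) nearest=3 d=7 new=(14,13) → add node 5 parent=3 cost=15
6. q=(2,18) nearest=2 d=6 new=(2,17) → add node 6 parent=2 cost=15
7. q=(27,15) nearest=5 d=13 new=(19,15) → add node 7 parent=5 cost=20
8. q=(0,34) nearest=6 d=17 new=(0,22) → add node 8 parent=6 cost=20
9. q=(12,31) nearest=8 d=12 new=(5,27) → add node 9 parent=8 cost=25
10. q=(13,17) nearest=5 d=4 new=(13,17) → add node 10 parent=5 cost=19
11. q=(9,1) nearest=4 d=1 new=(9,1) → add node 11 parent=4 cost=11
12. q=(30,33) nearest=10 d=17 new=(18,22) → blocked by [15,21]×[21,25], reject
13. q=(26,0) nearest=5 d=13 new=(19,8) → add node 12 parent=5 cost=20
14. q=(26,25) nearest=7 d=10 new=(24,20) → add node 13 parent=7 cost=25
15. q=(34,1) nearest=7 d=15 new=(24,10) → add node 14 parent=7 cost=25
16. q=(32,19) nearest=13 d=8 new=(29,19) → add node 15 parent=13 cost=30
17. q=(24,42) nearest=9 d=19 new=(10,32) → add node 16 parent=9 cost=30
18. q=(17,42) nearest=16 d=10 new=(15,37) → add node 17 parent=16 cost=35
19. q=(40,39) nearest=13 d=19 new=(29,25) → add node 18 parent=13 cost=30
20. q=(3,42) nearest=16 d=10 new=(5,37) → add node 19 parent=16 cost=35
21. q=(21,8) nearest=12 d=2 new=(21,8) → add node 20 parent=12 cost=22
22. q=(10,9) nearest=3 d=2 new=(10,9) → add node 21 parent=3 cost=12
23. q=(10,41) nearest=17 d=5 new=(10,41) → blocked by [2,10]×[38,42], reject
24. q=(43,17) nearest=15 d=14 new=(34,17) → blocked by [33,35]×[11,20], reject
25. q=(33,2) nearest=14 d=9 new=(29,5) → blocked by [26,29]×[7,9], reject
26. q=(23,16) nearest=7 d=4 new=(23,16) → add node 22 parent=7 cost=24
27. q=(11,21) nearest=10 d=4 new=(11,21) → add node 23 parent=10 cost=23
28. q=(7,26) nearest=9 d=2 new=(7,26) → add node 24 parent=9 cost=27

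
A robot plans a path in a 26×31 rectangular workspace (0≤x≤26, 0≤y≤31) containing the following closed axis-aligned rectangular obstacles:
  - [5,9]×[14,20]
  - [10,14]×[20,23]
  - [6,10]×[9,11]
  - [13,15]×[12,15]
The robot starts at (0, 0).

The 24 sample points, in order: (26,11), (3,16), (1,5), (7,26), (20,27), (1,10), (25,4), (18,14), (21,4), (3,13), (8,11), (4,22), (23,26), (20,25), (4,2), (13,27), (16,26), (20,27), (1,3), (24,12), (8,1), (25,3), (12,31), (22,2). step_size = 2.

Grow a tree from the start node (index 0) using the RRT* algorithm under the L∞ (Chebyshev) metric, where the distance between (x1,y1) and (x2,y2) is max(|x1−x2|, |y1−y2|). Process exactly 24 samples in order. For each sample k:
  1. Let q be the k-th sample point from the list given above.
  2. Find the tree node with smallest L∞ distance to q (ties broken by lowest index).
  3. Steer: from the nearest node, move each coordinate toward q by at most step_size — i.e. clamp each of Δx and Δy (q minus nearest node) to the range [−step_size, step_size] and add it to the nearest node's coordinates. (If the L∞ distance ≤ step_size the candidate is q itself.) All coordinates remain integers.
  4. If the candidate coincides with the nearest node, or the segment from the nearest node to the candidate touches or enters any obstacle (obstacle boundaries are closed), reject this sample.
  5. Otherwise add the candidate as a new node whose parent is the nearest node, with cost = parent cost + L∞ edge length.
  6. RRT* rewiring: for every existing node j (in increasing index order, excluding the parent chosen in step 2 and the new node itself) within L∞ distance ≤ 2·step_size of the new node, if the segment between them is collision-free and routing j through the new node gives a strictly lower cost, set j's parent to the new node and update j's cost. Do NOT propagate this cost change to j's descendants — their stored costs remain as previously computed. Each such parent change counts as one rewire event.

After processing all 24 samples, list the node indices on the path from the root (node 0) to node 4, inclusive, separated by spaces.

1. q=(26,11) nearest=0 d=26 new=(2,2) → add node 1 parent=0 cost=2
2. q=(3,16) nearest=1 d=14 new=(3,4) → add node 2 parent=1 cost=4
3. q=(1,5) nearest=2 d=2 new=(1,5) → add node 3 parent=2 cost=6
4. q=(7,26) nearest=3 d=21 new=(3,7) → add node 4 parent=3 cost=8
5. q=(20,27) nearest=4 d=20 new=(5,9) → add node 5 parent=4 cost=10
6. q=(1,10) nearest=4 d=3 new=(1,9) → add node 6 parent=4 cost=10
7. q=(25,4) nearest=5 d=20 new=(7,7) → add node 7 parent=5 cost=12
8. q=(18,14) nearest=7 d=11 new=(9,9) → blocked by [6,10]×[9,11], reject
9. q=(21,4) nearest=7 d=14 new=(9,5) → add node 8 parent=7 cost=14
10. q=(3,13) nearest=5 d=4 new=(3,11) → add node 9 parent=5 cost=12
11. q=(8,11) nearest=5 d=3 new=(7,11) → blocked by [6,10]×[9,11], reject
12. q=(4,22) nearest=9 d=11 new=(4,13) → add node 10 parent=9 cost=14
13. q=(23,26) nearest=5 d=18 new=(7,11) → blocked by [6,10]×[9,11], reject
14. q=(20,25) nearest=5 d=16 new=(7,11) → blocked by [6,10]×[9,11], reject
15. q=(4,2) nearest=1 d=2 new=(4,2) → add node 11 parent=1 cost=4
16. q=(13,27) nearest=10 d=14 new=(6,15) → blocked by [5,9]×[14,20], reject
17. q=(16,26) nearest=10 d=13 new=(6,15) → blocked by [5,9]×[14,20], reject
18. q=(20,27) nearest=10 d=16 new=(6,15) → blocked by [5,9]×[14,20], reject
19. q=(1,3) nearest=1 d=1 new=(1,3) → add node 12 parent=1 cost=3; rewire 3→12 (5<6); rewire 4→12 (7<8)
20. q=(24,12) nearest=8 d=15 new=(11,7) → add node 13 parent=8 cost=16
21. q=(8,1) nearest=8 d=4 new=(8,3) → add node 14 parent=8 cost=16
22. q=(25,3) nearest=13 d=14 new=(13,5) → add node 15 parent=13 cost=18
23. q=(12,31) nearest=10 d=18 new=(6,15) → blocked by [5,9]×[14,20], reject
24. q=(22,2) nearest=15 d=9 new=(15,3) → add node 16 parent=15 cost=20

Path: 0 1 12 4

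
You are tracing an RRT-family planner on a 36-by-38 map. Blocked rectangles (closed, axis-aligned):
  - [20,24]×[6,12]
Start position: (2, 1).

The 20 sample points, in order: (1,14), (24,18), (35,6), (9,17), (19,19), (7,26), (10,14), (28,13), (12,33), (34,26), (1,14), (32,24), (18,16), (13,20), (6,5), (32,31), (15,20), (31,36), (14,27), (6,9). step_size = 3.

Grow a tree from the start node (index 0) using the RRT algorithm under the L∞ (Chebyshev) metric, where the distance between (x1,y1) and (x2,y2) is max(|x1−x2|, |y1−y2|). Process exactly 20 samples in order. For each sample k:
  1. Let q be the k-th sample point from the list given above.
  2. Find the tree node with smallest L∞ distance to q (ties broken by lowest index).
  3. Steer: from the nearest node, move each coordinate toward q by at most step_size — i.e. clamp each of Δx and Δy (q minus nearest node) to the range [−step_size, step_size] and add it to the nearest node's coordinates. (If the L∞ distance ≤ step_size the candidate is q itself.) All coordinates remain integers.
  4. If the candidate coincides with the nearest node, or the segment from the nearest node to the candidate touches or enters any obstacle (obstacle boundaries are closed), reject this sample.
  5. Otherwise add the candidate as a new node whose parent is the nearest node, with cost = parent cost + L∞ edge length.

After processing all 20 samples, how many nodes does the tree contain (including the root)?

1. q=(1,14) nearest=0 d=13 new=(1,4) → add node 1 parent=0 cost=3
2. q=(24,18) nearest=0 d=22 new=(5,4) → add node 2 parent=0 cost=3
3. q=(35,6) nearest=2 d=30 new=(8,6) → add node 3 parent=2 cost=6
4. q=(9,17) nearest=3 d=11 new=(9,9) → add node 4 parent=3 cost=9
5. q=(19,19) nearest=4 d=10 new=(12,12) → add node 5 parent=4 cost=12
6. q=(7,26) nearest=5 d=14 new=(9,15) → add node 6 parent=5 cost=15
7. q=(10,14) nearest=6 d=1 new=(10,14) → add node 7 parent=6 cost=16
8. q=(28,13) nearest=5 d=16 new=(15,13) → add node 8 parent=5 cost=15
9. q=(12,33) nearest=6 d=18 new=(12,18) → add node 9 parent=6 cost=18
10. q=(34,26) nearest=8 d=19 new=(18,16) → add node 10 parent=8 cost=18
11. q=(1,14) nearest=3 d=8 new=(5,9) → add node 11 parent=3 cost=9
12. q=(32,24) nearest=10 d=14 new=(21,19) → add node 12 parent=10 cost=21
13. q=(18,16) nearest=10 d=0 → coincident, reject
14. q=(13,20) nearest=9 d=2 new=(13,20) → add node 13 parent=9 cost=20
15. q=(6,5) nearest=2 d=1 new=(6,5) → add node 14 parent=2 cost=4
16. q=(32,31) nearest=12 d=12 new=(24,22) → add node 15 parent=12 cost=24
17. q=(15,20) nearest=13 d=2 new=(15,20) → add node 16 parent=13 cost=22
18. q=(31,36) nearest=15 d=14 new=(27,25) → add node 17 parent=15 cost=27
19. q=(14,27) nearest=13 d=7 new=(14,23) → add node 18 parent=13 cost=23
20. q=(6,9) nearest=11 d=1 new=(6,9) → add node 19 parent=11 cost=10

Node count: 20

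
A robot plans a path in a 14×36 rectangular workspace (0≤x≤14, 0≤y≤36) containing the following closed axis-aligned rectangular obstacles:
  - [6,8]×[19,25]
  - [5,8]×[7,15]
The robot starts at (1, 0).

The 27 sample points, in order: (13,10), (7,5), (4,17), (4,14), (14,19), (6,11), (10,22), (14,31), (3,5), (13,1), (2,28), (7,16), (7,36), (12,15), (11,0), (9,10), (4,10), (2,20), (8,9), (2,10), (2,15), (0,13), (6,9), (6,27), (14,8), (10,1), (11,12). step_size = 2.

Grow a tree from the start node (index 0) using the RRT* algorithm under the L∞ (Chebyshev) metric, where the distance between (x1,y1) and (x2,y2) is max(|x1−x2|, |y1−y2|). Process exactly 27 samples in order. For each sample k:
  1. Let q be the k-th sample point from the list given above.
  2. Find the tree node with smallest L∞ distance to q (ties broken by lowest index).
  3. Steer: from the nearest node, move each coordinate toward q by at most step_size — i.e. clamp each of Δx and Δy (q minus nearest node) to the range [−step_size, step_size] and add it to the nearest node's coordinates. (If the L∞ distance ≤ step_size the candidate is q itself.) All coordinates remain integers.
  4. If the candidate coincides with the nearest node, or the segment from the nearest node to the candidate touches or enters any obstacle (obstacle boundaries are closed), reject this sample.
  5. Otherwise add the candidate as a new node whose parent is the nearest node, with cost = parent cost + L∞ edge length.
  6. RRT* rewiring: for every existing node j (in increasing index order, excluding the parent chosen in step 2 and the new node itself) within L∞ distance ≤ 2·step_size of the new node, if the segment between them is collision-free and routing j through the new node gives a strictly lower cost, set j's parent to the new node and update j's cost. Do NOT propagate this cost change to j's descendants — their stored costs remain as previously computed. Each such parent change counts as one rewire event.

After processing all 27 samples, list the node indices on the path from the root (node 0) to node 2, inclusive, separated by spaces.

1. q=(13,10) nearest=0 d=12 new=(3,2) → add node 1 parent=0 cost=2
2. q=(7,5) nearest=1 d=4 new=(5,4) → add node 2 parent=1 cost=4
3. q=(4,17) nearest=2 d=13 new=(4,6) → add node 3 parent=2 cost=6
4. q=(4,14) nearest=3 d=8 new=(4,8) → add node 4 parent=3 cost=8
5. q=(14,19) nearest=4 d=11 new=(6,10) → blocked by [5,8]×[7,15], reject
6. q=(6,11) nearest=4 d=3 new=(6,10) → blocked by [5,8]×[7,15], reject
7. q=(10,22) nearest=4 d=14 new=(6,10) → blocked by [5,8]×[7,15], reject
8. q=(14,31) nearest=4 d=23 new=(6,10) → blocked by [5,8]×[7,15], reject
9. q=(3,5) nearest=3 d=1 new=(3,5) → add node 5 parent=3 cost=7
10. q=(13,1) nearest=2 d=8 new=(7,2) → add node 6 parent=2 cost=6
11. q=(2,28) nearest=4 d=20 new=(2,10) → add node 7 parent=4 cost=10
12. q=(7,16) nearest=7 d=6 new=(4,12) → add node 8 parent=7 cost=12
13. q=(7,36) nearest=8 d=24 new=(6,14) → blocked by [5,8]×[7,15], reject
14. q=(12,15) nearest=4 d=8 new=(6,10) → blocked by [5,8]×[7,15], reject
15. q=(11,0) nearest=6 d=4 new=(9,0) → add node 9 parent=6 cost=8
16. q=(9,10) nearest=3 d=5 new=(6,8) → blocked by [5,8]×[7,15], reject
17. q=(4,10) nearest=4 d=2 new=(4,10) → add node 10 parent=4 cost=10
18. q=(2,20) nearest=8 d=8 new=(2,14) → add node 11 parent=8 cost=14
19. q=(8,9) nearest=3 d=4 new=(6,8) → blocked by [5,8]×[7,15], reject
20. q=(2,10) nearest=7 d=0 → coincident, reject
21. q=(2,15) nearest=11 d=1 new=(2,15) → add node 12 parent=11 cost=15
22. q=(0,13) nearest=11 d=2 new=(0,13) → add node 13 parent=11 cost=16
23. q=(6,9) nearest=4 d=2 new=(6,9) → blocked by [5,8]×[7,15], reject
24. q=(6,27) nearest=12 d=12 new=(4,17) → add node 14 parent=12 cost=17
25. q=(14,8) nearest=6 d=7 new=(9,4) → add node 15 parent=6 cost=8
26. q=(10,1) nearest=9 d=1 new=(10,1) → add node 16 parent=9 cost=9
27. q=(11,12) nearest=3 d=7 new=(6,8) → blocked by [5,8]×[7,15], reject

Path: 0 1 2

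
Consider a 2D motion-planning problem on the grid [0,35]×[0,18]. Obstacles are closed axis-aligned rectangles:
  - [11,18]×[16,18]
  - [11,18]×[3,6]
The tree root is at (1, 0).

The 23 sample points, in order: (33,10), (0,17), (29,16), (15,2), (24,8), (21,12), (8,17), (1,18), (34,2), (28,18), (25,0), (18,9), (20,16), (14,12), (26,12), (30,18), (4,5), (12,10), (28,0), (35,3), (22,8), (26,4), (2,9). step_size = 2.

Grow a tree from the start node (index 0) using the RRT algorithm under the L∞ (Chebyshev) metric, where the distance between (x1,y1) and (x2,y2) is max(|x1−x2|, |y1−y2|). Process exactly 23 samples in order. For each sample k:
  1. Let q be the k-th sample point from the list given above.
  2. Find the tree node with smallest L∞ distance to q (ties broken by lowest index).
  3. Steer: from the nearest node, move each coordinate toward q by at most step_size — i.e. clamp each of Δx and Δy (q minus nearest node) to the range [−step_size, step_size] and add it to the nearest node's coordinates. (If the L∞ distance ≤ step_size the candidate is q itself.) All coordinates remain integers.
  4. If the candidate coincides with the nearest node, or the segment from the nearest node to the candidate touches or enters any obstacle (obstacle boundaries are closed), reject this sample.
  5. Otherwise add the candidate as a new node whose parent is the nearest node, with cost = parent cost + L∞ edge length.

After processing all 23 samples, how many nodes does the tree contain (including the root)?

1. q=(33,10) nearest=0 d=32 new=(3,2) → add node 1 parent=0 cost=2
2. q=(0,17) nearest=1 d=15 new=(1,4) → add node 2 parent=1 cost=4
3. q=(29,16) nearest=1 d=26 new=(5,4) → add node 3 parent=1 cost=4
4. q=(15,2) nearest=3 d=10 new=(7,2) → add node 4 parent=3 cost=6
5. q=(24,8) nearest=4 d=17 new=(9,4) → add node 5 parent=4 cost=8
6. q=(21,12) nearest=5 d=12 new=(11,6) → blocked by [11,18]×[3,6], reject
7. q=(8,17) nearest=2 d=13 new=(3,6) → add node 6 parent=2 cost=6
8. q=(1,18) nearest=6 d=12 new=(1,8) → add node 7 parent=6 cost=8
9. q=(34,2) nearest=5 d=25 new=(11,2) → add node 8 parent=5 cost=10
10. q=(28,18) nearest=8 d=17 new=(13,4) → blocked by [11,18]×[3,6], reject
11. q=(25,0) nearest=8 d=14 new=(13,0) → add node 9 parent=8 cost=12
12. q=(18,9) nearest=8 d=7 new=(13,4) → blocked by [11,18]×[3,6], reject
13. q=(20,16) nearest=5 d=12 new=(11,6) → blocked by [11,18]×[3,6], reject
14. q=(14,12) nearest=5 d=8 new=(11,6) → blocked by [11,18]×[3,6], reject
15. q=(26,12) nearest=9 d=13 new=(15,2) → add node 10 parent=9 cost=14
16. q=(30,18) nearest=10 d=16 new=(17,4) → blocked by [11,18]×[3,6], reject
17. q=(4,5) nearest=3 d=1 new=(4,5) → add node 11 parent=3 cost=5
18. q=(12,10) nearest=5 d=6 new=(11,6) → blocked by [11,18]×[3,6], reject
19. q=(28,0) nearest=10 d=13 new=(17,0) → add node 12 parent=10 cost=16
20. q=(35,3) nearest=12 d=18 new=(19,2) → add node 13 parent=12 cost=18
21. q=(22,8) nearest=13 d=6 new=(21,4) → add node 14 parent=13 cost=20
22. q=(26,4) nearest=14 d=5 new=(23,4) → add node 15 parent=14 cost=22
23. q=(2,9) nearest=7 d=1 new=(2,9) → add node 16 parent=7 cost=9

Node count: 17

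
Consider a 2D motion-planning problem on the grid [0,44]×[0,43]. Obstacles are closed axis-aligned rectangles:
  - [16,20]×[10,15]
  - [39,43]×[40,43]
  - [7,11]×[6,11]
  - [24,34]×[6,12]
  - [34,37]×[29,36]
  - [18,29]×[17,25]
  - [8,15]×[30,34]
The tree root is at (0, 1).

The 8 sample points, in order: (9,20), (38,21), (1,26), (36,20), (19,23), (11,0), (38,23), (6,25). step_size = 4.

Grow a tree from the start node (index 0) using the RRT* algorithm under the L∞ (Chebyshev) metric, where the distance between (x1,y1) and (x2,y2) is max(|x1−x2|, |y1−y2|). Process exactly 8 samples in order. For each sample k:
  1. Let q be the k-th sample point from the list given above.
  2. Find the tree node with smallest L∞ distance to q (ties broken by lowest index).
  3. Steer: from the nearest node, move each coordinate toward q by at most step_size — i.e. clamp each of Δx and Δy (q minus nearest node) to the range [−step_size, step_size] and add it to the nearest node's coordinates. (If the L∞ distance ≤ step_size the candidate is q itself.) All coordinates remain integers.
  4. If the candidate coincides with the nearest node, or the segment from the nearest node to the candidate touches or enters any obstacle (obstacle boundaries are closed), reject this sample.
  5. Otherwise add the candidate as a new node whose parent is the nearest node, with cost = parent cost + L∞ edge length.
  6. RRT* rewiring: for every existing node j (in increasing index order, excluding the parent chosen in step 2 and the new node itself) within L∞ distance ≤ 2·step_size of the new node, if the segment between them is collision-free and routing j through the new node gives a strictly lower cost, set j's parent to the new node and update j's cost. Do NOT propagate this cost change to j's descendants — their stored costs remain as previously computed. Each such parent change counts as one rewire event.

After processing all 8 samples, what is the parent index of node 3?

Parent of node 3: 1

1. q=(9,20) nearest=0 d=19 new=(4,5) → add node 1 parent=0 cost=4
2. q=(38,21) nearest=1 d=34 new=(8,9) → blocked by [7,11]×[6,11], reject
3. q=(1,26) nearest=1 d=21 new=(1,9) → add node 2 parent=1 cost=8
4. q=(36,20) nearest=1 d=32 new=(8,9) → blocked by [7,11]×[6,11], reject
5. q=(19,23) nearest=1 d=18 new=(8,9) → blocked by [7,11]×[6,11], reject
6. q=(11,0) nearest=1 d=7 new=(8,1) → add node 3 parent=1 cost=8
7. q=(38,23) nearest=3 d=30 new=(12,5) → add node 4 parent=3 cost=12
8. q=(6,25) nearest=2 d=16 new=(5,13) → add node 5 parent=2 cost=12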